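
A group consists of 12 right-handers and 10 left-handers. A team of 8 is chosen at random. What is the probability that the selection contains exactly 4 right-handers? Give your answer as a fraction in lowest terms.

105/323

The sample space is all 8-subsets of the 22: C(22,8) = 319770.
Selections with exactly 4 right-handers: choose 4 of the 12 right-handers and 4 of the 10 left-handers, C(12,4)·C(10,4) = 495·210 = 103950.
Probability = 103950/319770 = 105/323.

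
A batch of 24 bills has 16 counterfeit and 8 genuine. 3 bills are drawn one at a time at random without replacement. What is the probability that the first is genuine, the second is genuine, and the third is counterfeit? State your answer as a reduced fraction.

56/759

Multiply the conditional probabilities at each draw: 8/24 · 7/23 · 16/22 = 896/12144 = 56/759.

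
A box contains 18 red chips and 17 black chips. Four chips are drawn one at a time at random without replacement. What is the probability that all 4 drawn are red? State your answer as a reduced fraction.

Multiply the conditional probabilities at each draw: 18/35 · 17/34 · 16/33 · 15/32 = 73440/1256640 = 9/154.

9/154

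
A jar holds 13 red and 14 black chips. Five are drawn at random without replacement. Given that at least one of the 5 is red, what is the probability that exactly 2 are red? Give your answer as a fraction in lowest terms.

273/757

Work in counts. Selections with at least one red: C(27,5) − C(14,5) = 80730 − 2002 = 78728.
Of those, selections where exactly 2 are red: C(13,2)·C(14,3) = 78·364 = 28392.
Conditional probability = 28392/78728 = 273/757.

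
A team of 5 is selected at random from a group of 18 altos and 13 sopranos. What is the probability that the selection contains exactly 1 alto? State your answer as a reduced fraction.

1430/18879

There are C(31,5) = 169911 ways to choose 5 from 31.
Selections with exactly 1 alto: choose 1 of the 18 altos and 4 of the 13 sopranos, C(18,1)·C(13,4) = 18·715 = 12870.
Probability = 12870/169911 = 1430/18879.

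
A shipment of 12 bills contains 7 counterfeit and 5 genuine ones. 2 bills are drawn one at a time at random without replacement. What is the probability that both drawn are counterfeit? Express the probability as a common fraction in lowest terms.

7/22

Multiply the conditional probabilities at each draw: 7/12 · 6/11 = 42/132 = 7/22.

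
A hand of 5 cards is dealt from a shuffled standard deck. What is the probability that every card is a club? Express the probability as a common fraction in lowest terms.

33/66640

There are C(52,5) = 2598960 possible 5-card hands.
Hands that are all clubs: C(13,5) = 1287.
Probability = 1287/2598960 = 33/66640.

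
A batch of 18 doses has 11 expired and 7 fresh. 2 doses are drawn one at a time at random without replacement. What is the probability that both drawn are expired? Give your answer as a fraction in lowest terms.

Multiply the conditional probabilities at each draw: 11/18 · 10/17 = 110/306 = 55/153.

55/153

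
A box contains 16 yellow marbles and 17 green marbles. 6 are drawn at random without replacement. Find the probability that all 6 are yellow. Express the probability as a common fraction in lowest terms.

13/1798

There are C(33,6) = 1107568 possible selections.
Selections with all yellow: C(16,6) = 8008.
Probability = 8008/1107568 = 13/1798.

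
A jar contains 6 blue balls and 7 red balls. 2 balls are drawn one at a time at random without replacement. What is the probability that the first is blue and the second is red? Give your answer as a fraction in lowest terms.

Multiply the conditional probabilities at each draw: 6/13 · 7/12 = 42/156 = 7/26.

7/26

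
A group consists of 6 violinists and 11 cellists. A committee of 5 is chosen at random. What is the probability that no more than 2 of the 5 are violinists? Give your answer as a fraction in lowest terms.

Total selections: C(17,5) = 6188.
Favorable selections (no more than 2 violinists): C(6,0)·C(11,5) + C(6,1)·C(11,4) + C(6,2)·C(11,3) = 462 + 1980 + 2475 = 4917.
Probability = 4917/6188.

4917/6188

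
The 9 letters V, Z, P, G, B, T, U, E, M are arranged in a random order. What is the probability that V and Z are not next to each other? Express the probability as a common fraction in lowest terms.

7/9

There are 9! = 362880 arrangements.
Arrangements with V and Z adjacent: 2·8! = 80640.
So not adjacent: 362880 − 80640 = 282240, probability 282240/362880 = 7/9.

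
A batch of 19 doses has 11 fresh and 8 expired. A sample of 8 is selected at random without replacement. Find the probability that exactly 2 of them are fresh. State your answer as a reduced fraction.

The sample space is all 8-subsets of the 19: C(19,8) = 75582.
Selections with exactly 2 fresh: choose 2 of the 11 fresh and 6 of the 8 expired, C(11,2)·C(8,6) = 55·28 = 1540.
Probability = 1540/75582 = 770/37791.

770/37791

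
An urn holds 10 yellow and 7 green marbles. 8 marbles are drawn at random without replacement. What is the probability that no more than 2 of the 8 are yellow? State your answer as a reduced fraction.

Total selections: C(17,8) = 24310.
Favorable selections (no more than 2 yellow): C(10,1)·C(7,7) + C(10,2)·C(7,6) = 10 + 315 = 325.
Probability = 325/24310 = 5/374.

5/374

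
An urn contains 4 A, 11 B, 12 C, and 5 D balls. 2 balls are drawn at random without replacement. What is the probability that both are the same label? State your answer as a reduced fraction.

There are C(32,2) = 496 ways to draw 2 balls.
All same label: C(4,2) + C(11,2) + C(12,2) + C(5,2) = 6 + 55 + 66 + 10 = 137.
Probability = 137/496.

137/496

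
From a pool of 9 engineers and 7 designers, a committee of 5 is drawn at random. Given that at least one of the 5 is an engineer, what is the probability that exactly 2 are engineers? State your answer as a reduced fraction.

20/69

Work in counts. Selections with at least one engineer: C(16,5) − C(7,5) = 4368 − 21 = 4347.
Of those, selections where exactly 2 are engineers: C(9,2)·C(7,3) = 36·35 = 1260.
Conditional probability = 1260/4347 = 20/69.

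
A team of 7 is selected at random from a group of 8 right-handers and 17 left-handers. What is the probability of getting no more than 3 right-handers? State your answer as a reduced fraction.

4250/4807

Total selections: C(25,7) = 480700.
Favorable selections (no more than 3 right-handers): C(8,0)·C(17,7) + C(8,1)·C(17,6) + C(8,2)·C(17,5) + C(8,3)·C(17,4) = 19448 + 99008 + 173264 + 133280 = 425000.
Probability = 425000/480700 = 4250/4807.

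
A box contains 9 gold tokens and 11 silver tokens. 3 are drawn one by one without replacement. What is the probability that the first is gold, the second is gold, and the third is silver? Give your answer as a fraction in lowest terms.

11/95

Multiply the conditional probabilities at each draw: 9/20 · 8/19 · 11/18 = 792/6840 = 11/95.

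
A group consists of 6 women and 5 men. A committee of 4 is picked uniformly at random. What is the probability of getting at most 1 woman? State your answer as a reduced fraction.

13/66

There are C(11,4) = 330 ways to choose the 4.
Favorable selections (at most 1 woman): C(6,0)·C(5,4) + C(6,1)·C(5,3) = 5 + 60 = 65.
Probability = 65/330 = 13/66.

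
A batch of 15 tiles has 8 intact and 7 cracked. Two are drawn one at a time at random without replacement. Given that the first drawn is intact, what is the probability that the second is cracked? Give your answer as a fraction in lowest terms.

After removing one intact, 14 remain: 7 intact and 7 cracked.
So the probability the next is cracked is 7/14 = 1/2.

1/2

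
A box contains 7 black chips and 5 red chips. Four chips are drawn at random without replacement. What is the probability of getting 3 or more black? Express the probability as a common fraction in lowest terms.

Total selections: C(12,4) = 495.
Favorable selections (3 or more black): C(7,3)·C(5,1) + C(7,4)·C(5,0) = 175 + 35 = 210.
Probability = 210/495 = 14/33.

14/33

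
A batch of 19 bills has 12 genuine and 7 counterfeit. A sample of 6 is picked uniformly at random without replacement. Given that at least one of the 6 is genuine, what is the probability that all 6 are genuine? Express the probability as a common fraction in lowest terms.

Work in counts. Selections with at least one genuine: C(19,6) − C(7,6) = 27132 − 7 = 27125.
Of those, selections where all 6 are genuine: C(12,6) = 924.
Conditional probability = 924/27125 = 132/3875.

132/3875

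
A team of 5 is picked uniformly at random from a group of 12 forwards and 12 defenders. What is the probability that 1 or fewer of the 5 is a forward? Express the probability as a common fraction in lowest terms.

51/322

There are C(24,5) = 42504 ways to choose the 5.
Favorable selections (1 or fewer forward): C(12,0)·C(12,5) + C(12,1)·C(12,4) = 792 + 5940 = 6732.
Probability = 6732/42504 = 51/322.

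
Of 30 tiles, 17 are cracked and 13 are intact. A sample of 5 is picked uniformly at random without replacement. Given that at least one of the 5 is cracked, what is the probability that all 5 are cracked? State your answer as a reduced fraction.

28/639

Work in counts. Selections with at least one cracked: C(30,5) − C(13,5) = 142506 − 1287 = 141219.
Of those, selections where all 5 are cracked: C(17,5) = 6188.
Conditional probability = 6188/141219 = 28/639.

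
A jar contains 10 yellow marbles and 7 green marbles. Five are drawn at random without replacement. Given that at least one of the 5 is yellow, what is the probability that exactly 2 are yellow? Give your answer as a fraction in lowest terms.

225/881

Work in counts. Selections with at least one yellow: C(17,5) − C(7,5) = 6188 − 21 = 6167.
Of those, selections where exactly 2 are yellow: C(10,2)·C(7,3) = 45·35 = 1575.
Conditional probability = 1575/6167 = 225/881.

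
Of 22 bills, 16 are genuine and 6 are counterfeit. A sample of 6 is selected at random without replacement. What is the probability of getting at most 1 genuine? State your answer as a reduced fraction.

97/74613

There are C(22,6) = 74613 ways to choose the 6.
Favorable selections (at most 1 genuine): C(16,0)·C(6,6) + C(16,1)·C(6,5) = 1 + 96 = 97.
Probability = 97/74613.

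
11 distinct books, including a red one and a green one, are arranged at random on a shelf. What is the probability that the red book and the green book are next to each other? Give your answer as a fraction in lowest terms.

2/11

There are 11! = 39916800 arrangements.
Treat the red book and the green book as a block: 10! arrangements of the blocks × 2 orders within the block = 2·3628800 = 7257600.
Probability = 7257600/39916800 = 2/11.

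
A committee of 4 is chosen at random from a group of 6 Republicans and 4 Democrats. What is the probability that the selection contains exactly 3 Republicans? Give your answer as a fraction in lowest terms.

8/21

There are C(10,4) = 210 ways to choose 4 from 10.
Selections with exactly 3 Republicans: choose 3 of the 6 Republicans and 1 of the 4 Democrats, C(6,3)·C(4,1) = 20·4 = 80.
Probability = 80/210 = 8/21.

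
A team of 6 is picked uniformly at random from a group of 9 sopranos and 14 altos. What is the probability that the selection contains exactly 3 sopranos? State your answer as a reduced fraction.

There are C(23,6) = 100947 ways to choose 6 from 23.
Selections with exactly 3 sopranos: choose 3 of the 9 sopranos and 3 of the 14 altos, C(9,3)·C(14,3) = 84·364 = 30576.
Probability = 30576/100947 = 1456/4807.

1456/4807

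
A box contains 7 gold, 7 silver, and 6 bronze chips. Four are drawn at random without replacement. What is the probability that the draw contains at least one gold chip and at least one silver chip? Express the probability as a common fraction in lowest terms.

686/969

There are C(20,4) = 4845 possible draws.
By inclusion-exclusion on the complements, draws missing all gold or all silver: C(13,4) + C(13,4) − C(6,4) = 715 + 715 − 15 = 1415.
So draws with at least one of each: 4845 − 1415 = 3430, probability 3430/4845 = 686/969.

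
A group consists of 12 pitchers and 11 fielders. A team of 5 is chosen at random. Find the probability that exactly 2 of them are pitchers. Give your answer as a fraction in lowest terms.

Total number of selections: C(23,5) = 33649.
Selections with exactly 2 pitchers: choose 2 of the 12 pitchers and 3 of the 11 fielders, C(12,2)·C(11,3) = 66·165 = 10890.
Probability = 10890/33649 = 990/3059.

990/3059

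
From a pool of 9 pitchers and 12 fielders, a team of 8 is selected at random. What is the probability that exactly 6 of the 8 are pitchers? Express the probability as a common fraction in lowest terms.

44/1615

The sample space is all 8-subsets of the 21: C(21,8) = 203490.
Selections with exactly 6 pitchers: choose 6 of the 9 pitchers and 2 of the 12 fielders, C(9,6)·C(12,2) = 84·66 = 5544.
Probability = 5544/203490 = 44/1615.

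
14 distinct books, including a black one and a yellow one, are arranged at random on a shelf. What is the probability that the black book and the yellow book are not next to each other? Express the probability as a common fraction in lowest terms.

There are 14! = 87178291200 arrangements.
Arrangements with the black book and the yellow book adjacent: 2·13! = 12454041600.
So not adjacent: 87178291200 − 12454041600 = 74724249600, probability 74724249600/87178291200 = 6/7.

6/7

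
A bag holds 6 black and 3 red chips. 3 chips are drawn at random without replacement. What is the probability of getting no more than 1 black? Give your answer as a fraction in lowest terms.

Total selections: C(9,3) = 84.
Favorable selections (no more than 1 black): C(6,0)·C(3,3) + C(6,1)·C(3,2) = 1 + 18 = 19.
Probability = 19/84.

19/84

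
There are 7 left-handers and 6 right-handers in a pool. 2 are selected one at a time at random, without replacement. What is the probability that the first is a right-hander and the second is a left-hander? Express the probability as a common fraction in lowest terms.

7/26

Multiply the conditional probabilities at each draw: 6/13 · 7/12 = 42/156 = 7/26.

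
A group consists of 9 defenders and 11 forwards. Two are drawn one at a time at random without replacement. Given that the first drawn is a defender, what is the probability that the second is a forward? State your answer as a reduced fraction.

11/19

After removing one defender, 19 remain: 8 defenders and 11 forwards.
So the probability the next is a forward is 11/19.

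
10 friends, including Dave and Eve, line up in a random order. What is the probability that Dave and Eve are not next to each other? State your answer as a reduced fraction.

4/5

There are 10! = 3628800 arrangements.
Arrangements with Dave and Eve adjacent: 2·9! = 725760.
So not adjacent: 3628800 − 725760 = 2903040, probability 2903040/3628800 = 4/5.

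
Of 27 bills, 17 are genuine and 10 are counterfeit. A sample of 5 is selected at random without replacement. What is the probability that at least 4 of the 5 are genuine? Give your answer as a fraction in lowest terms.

1666/4485

Total selections: C(27,5) = 80730.
Favorable selections (at least 4 genuine): C(17,4)·C(10,1) + C(17,5)·C(10,0) = 23800 + 6188 = 29988.
Probability = 29988/80730 = 1666/4485.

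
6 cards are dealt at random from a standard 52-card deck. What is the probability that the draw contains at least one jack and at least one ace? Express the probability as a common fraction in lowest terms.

718637/5089630

There are C(52,6) = 20358520 possible draws.
By inclusion-exclusion on the complements, draws missing all jacks or all aces: C(48,6) + C(48,6) − C(44,6) = 12271512 + 12271512 − 7059052 = 17483972.
So draws with at least one of each: 20358520 − 17483972 = 2874548, probability 2874548/20358520 = 718637/5089630.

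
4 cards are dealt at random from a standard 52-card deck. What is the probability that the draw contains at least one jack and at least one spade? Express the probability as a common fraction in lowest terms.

There are C(52,4) = 270725 possible draws.
By inclusion-exclusion on the complements, draws missing all jacks or all spades: C(48,4) + C(39,4) − C(36,4) = 194580 + 82251 − 58905 = 217926.
So draws with at least one of each: 270725 − 217926 = 52799, probability 52799/270725.

52799/270725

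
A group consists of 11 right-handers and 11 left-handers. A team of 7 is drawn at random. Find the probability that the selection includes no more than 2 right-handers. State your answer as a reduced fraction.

467/2584

There are C(22,7) = 170544 ways to choose the 7.
Favorable selections (no more than 2 right-handers): C(11,0)·C(11,7) + C(11,1)·C(11,6) + C(11,2)·C(11,5) = 330 + 5082 + 25410 = 30822.
Probability = 30822/170544 = 467/2584.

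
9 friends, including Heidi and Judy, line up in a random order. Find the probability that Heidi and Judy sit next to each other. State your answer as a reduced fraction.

2/9

There are 9! = 362880 arrangements.
Treat Heidi and Judy as a block: 8! arrangements of the blocks × 2 orders within the block = 2·40320 = 80640.
Probability = 80640/362880 = 2/9.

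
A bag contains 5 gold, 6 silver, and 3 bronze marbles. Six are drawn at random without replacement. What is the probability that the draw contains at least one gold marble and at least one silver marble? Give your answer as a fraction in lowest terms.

There are C(14,6) = 3003 possible draws.
By inclusion-exclusion on the complements, draws missing all gold or all silver: C(9,6) + C(8,6) − C(3,6) = 84 + 28 − 0 = 112.
So draws with at least one of each: 3003 − 112 = 2891, probability 2891/3003 = 413/429.

413/429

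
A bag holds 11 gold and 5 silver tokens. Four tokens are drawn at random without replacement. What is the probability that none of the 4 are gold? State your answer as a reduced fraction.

1/364

There are C(16,4) = 1820 possible selections.
Selections with no gold (all silver): C(5,4) = 5.
Probability = 5/1820 = 1/364.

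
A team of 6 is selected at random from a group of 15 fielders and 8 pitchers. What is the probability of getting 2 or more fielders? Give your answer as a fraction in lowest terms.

14297/14421

Total selections: C(23,6) = 100947.
Count the complement (fewer than 2 fielders): C(15,0)·C(8,6) + C(15,1)·C(8,5) = 28 + 840 = 868.
Probability = 1 − 868/100947 = 100079/100947 = 14297/14421.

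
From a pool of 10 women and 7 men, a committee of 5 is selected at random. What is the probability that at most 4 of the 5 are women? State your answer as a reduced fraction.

There are C(17,5) = 6188 ways to choose the 5.
The complement is exactly 5 women: C(10,5)·C(7,0) = 252.
Probability = 1 − 252/6188 = 5936/6188 = 212/221.

212/221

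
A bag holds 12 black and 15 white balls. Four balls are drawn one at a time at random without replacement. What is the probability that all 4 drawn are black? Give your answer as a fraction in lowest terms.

11/390

Multiply the conditional probabilities at each draw: 12/27 · 11/26 · 10/25 · 9/24 = 11880/421200 = 11/390.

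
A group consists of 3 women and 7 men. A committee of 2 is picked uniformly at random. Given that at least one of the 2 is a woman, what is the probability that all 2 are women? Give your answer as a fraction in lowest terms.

Work in counts. Selections with at least one woman: C(10,2) − C(7,2) = 45 − 21 = 24.
Of those, selections where all 2 are women: C(3,2) = 3.
Conditional probability = 3/24 = 1/8.

1/8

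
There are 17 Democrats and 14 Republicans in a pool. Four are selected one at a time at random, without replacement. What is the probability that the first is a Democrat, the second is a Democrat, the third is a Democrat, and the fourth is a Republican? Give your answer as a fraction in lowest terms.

Multiply the conditional probabilities at each draw: 17/31 · 16/30 · 15/29 · 14/28 = 57120/755160 = 68/899.

68/899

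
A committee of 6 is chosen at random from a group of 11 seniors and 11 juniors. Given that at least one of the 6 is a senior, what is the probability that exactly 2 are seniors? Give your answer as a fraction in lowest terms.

Work in counts. Selections with at least one senior: C(22,6) − C(11,6) = 74613 − 462 = 74151.
Of those, selections where exactly 2 are seniors: C(11,2)·C(11,4) = 55·330 = 18150.
Conditional probability = 18150/74151 = 550/2247.

550/2247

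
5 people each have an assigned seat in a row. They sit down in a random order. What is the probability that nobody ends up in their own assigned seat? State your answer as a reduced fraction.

There are 5! = 120 seatings.
By inclusion-exclusion, seatings with no fixed points: C(5,0)·5! − C(5,1)·4! + C(5,2)·3! − C(5,3)·2! + C(5,4)·1! − C(5,5)·0! = 44.
Probability = 44/120 = 11/30.

11/30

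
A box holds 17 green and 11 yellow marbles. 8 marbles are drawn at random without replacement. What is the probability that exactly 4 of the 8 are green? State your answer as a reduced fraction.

680/2691

Total number of selections: C(28,8) = 3108105.
Selections with exactly 4 green: choose 4 of the 17 green and 4 of the 11 yellow, C(17,4)·C(11,4) = 2380·330 = 785400.
Probability = 785400/3108105 = 680/2691.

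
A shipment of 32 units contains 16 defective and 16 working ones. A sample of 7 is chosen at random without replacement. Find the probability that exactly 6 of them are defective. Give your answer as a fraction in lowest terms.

There are C(32,7) = 3365856 ways to choose 7 from 32.
Selections with exactly 6 defective: choose 6 of the 16 defective and 1 of the 16 working, C(16,6)·C(16,1) = 8008·16 = 128128.
Probability = 128128/3365856 = 308/8091.

308/8091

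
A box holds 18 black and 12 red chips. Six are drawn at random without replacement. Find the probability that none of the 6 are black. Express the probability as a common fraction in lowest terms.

44/28275

There are C(30,6) = 593775 possible selections.
Selections with no black (all red): C(12,6) = 924.
Probability = 924/593775 = 44/28275.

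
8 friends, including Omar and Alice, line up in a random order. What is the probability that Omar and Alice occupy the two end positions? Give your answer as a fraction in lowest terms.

1/28

There are 8! = 40320 arrangements.
Place Omar and Alice at the ends in 2 ways, arrange the remaining 6 in 6! = 720 ways: 2·720 = 1440.
Probability = 1440/40320 = 1/28.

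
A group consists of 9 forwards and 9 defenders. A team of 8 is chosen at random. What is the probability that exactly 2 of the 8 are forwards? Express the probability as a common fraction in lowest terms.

There are C(18,8) = 43758 ways to choose 8 from 18.
Selections with exactly 2 forwards: choose 2 of the 9 forwards and 6 of the 9 defenders, C(9,2)·C(9,6) = 36·84 = 3024.
Probability = 3024/43758 = 168/2431.

168/2431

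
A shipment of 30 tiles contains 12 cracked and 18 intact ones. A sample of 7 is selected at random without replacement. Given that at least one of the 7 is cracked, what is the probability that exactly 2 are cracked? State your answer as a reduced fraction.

Work in counts. Selections with at least one cracked: C(30,7) − C(18,7) = 2035800 − 31824 = 2003976.
Of those, selections where exactly 2 are cracked: C(12,2)·C(18,5) = 66·8568 = 565488.
Conditional probability = 565488/2003976 = 7854/27833.

7854/27833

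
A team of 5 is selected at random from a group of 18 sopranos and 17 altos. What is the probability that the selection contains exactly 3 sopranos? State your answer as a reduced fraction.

816/2387

Total number of selections: C(35,5) = 324632.
Selections with exactly 3 sopranos: choose 3 of the 18 sopranos and 2 of the 17 altos, C(18,3)·C(17,2) = 816·136 = 110976.
Probability = 110976/324632 = 816/2387.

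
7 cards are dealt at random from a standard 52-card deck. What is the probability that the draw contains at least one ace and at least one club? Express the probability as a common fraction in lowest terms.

53122231/133784560

There are C(52,7) = 133784560 possible draws.
By inclusion-exclusion on the complements, draws missing all aces or all clubs: C(48,7) + C(39,7) − C(36,7) = 73629072 + 15380937 − 8347680 = 80662329.
So draws with at least one of each: 133784560 − 80662329 = 53122231, probability 53122231/133784560.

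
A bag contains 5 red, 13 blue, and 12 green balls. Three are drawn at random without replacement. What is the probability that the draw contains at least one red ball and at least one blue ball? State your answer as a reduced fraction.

There are C(30,3) = 4060 possible draws.
By inclusion-exclusion on the complements, draws missing all red or all blue: C(25,3) + C(17,3) − C(12,3) = 2300 + 680 − 220 = 2760.
So draws with at least one of each: 4060 − 2760 = 1300, probability 1300/4060 = 65/203.

65/203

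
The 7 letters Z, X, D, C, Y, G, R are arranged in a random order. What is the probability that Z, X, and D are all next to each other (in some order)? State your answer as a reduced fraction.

1/7

There are 7! = 5040 arrangements.
Treat the three as one block: 5! placements × 3! orders within the block = 120·6 = 720.
Probability = 720/5040 = 1/7.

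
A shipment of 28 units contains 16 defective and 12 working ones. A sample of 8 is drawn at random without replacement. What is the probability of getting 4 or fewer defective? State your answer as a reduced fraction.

Total selections: C(28,8) = 3108105.
Count the complement (more than 4 defective): C(16,5)·C(12,3) + C(16,6)·C(12,2) + C(16,7)·C(12,1) + C(16,8)·C(12,0) = 960960 + 528528 + 137280 + 12870 = 1639638.
Probability = 1 − 1639638/3108105 = 1468467/3108105 = 163/345.

163/345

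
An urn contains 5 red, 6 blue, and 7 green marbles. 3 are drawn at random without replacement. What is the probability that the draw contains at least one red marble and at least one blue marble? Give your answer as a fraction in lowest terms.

115/272

There are C(18,3) = 816 possible draws.
By inclusion-exclusion on the complements, draws missing all red or all blue: C(13,3) + C(12,3) − C(7,3) = 286 + 220 − 35 = 471.
So draws with at least one of each: 816 − 471 = 345, probability 345/816 = 115/272.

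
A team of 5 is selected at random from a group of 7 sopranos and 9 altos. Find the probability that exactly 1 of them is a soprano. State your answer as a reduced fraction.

21/104

The sample space is all 5-subsets of the 16: C(16,5) = 4368.
Selections with exactly 1 soprano: choose 1 of the 7 sopranos and 4 of the 9 altos, C(7,1)·C(9,4) = 7·126 = 882.
Probability = 882/4368 = 21/104.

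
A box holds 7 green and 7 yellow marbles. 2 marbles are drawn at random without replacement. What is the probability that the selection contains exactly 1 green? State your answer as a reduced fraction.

7/13

The sample space is all 2-subsets of the 14: C(14,2) = 91.
Selections with exactly 1 green: choose 1 of the 7 green and 1 of the 7 yellow, C(7,1)·C(7,1) = 7·7 = 49.
Probability = 49/91 = 7/13.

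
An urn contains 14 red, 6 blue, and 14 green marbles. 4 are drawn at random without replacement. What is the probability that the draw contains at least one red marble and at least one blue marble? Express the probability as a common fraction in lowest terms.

There are C(34,4) = 46376 possible draws.
By inclusion-exclusion on the complements, draws missing all red or all blue: C(20,4) + C(28,4) − C(14,4) = 4845 + 20475 − 1001 = 24319.
So draws with at least one of each: 46376 − 24319 = 22057, probability 22057/46376.

22057/46376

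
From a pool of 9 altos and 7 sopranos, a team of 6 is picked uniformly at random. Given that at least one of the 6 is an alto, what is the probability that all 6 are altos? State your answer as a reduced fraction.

4/381

Work in counts. Selections with at least one alto: C(16,6) − C(7,6) = 8008 − 7 = 8001.
Of those, selections where all 6 are altos: C(9,6) = 84.
Conditional probability = 84/8001 = 4/381.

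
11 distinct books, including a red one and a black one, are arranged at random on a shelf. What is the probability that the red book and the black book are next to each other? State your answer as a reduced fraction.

2/11

There are 11! = 39916800 arrangements.
Treat the red book and the black book as a block: 10! arrangements of the blocks × 2 orders within the block = 2·3628800 = 7257600.
Probability = 7257600/39916800 = 2/11.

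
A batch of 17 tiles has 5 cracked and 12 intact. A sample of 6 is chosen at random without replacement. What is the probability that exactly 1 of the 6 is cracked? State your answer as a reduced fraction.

There are C(17,6) = 12376 ways to choose 6 from 17.
Selections with exactly 1 cracked: choose 1 of the 5 cracked and 5 of the 12 intact, C(5,1)·C(12,5) = 5·792 = 3960.
Probability = 3960/12376 = 495/1547.

495/1547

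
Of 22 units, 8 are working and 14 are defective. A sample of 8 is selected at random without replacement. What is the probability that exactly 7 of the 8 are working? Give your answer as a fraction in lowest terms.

The sample space is all 8-subsets of the 22: C(22,8) = 319770.
Selections with exactly 7 working: choose 7 of the 8 working and 1 of the 14 defective, C(8,7)·C(14,1) = 8·14 = 112.
Probability = 112/319770 = 56/159885.

56/159885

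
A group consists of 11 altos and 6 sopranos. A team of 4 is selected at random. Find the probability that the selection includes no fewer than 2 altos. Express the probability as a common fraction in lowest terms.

There are C(17,4) = 2380 ways to choose the 4.
Count the complement (fewer than 2 altos): C(11,0)·C(6,4) + C(11,1)·C(6,3) = 15 + 220 = 235.
Probability = 1 − 235/2380 = 2145/2380 = 429/476.

429/476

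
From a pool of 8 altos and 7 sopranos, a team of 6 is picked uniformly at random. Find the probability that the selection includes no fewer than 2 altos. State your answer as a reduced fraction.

138/143

There are C(15,6) = 5005 ways to choose the 6.
Favorable selections (no fewer than 2 altos): C(8,2)·C(7,4) + C(8,3)·C(7,3) + C(8,4)·C(7,2) + C(8,5)·C(7,1) + C(8,6)·C(7,0) = 980 + 1960 + 1470 + 392 + 28 = 4830.
Probability = 4830/5005 = 138/143.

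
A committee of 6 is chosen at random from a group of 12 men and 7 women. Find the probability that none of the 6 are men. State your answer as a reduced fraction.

There are C(19,6) = 27132 possible selections.
Selections with no men (all women): C(7,6) = 7.
Probability = 7/27132 = 1/3876.

1/3876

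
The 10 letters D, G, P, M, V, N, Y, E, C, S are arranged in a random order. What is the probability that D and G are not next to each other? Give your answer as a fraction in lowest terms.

There are 10! = 3628800 arrangements.
Arrangements with D and G adjacent: 2·9! = 725760.
So not adjacent: 3628800 − 725760 = 2903040, probability 2903040/3628800 = 4/5.

4/5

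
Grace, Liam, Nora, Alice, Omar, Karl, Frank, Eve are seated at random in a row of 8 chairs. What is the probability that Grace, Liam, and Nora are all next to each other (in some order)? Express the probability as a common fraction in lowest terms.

3/28

There are 8! = 40320 arrangements.
Treat the three as one block: 6! placements × 3! orders within the block = 720·6 = 4320.
Probability = 4320/40320 = 3/28.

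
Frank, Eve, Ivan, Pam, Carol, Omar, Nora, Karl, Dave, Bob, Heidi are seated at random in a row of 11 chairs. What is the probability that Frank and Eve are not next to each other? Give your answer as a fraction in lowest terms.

There are 11! = 39916800 arrangements.
Arrangements with Frank and Eve adjacent: 2·10! = 7257600.
So not adjacent: 39916800 − 7257600 = 32659200, probability 32659200/39916800 = 9/11.

9/11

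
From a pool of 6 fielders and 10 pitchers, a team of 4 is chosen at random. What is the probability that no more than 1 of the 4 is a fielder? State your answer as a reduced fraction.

93/182

There are C(16,4) = 1820 ways to choose the 4.
Favorable selections (no more than 1 fielder): C(6,0)·C(10,4) + C(6,1)·C(10,3) = 210 + 720 = 930.
Probability = 930/1820 = 93/182.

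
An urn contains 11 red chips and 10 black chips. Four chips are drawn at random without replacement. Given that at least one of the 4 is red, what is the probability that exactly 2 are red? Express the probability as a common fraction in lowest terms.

Work in counts. Selections with at least one red: C(21,4) − C(10,4) = 5985 − 210 = 5775.
Of those, selections where exactly 2 are red: C(11,2)·C(10,2) = 55·45 = 2475.
Conditional probability = 2475/5775 = 3/7.

3/7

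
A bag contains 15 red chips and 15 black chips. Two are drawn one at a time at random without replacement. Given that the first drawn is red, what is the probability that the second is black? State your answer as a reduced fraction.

15/29

After removing one red, 29 remain: 14 red and 15 black.
So the probability the next is black is 15/29.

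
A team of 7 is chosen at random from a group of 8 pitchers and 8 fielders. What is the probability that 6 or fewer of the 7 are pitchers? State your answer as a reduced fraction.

1429/1430

Total selections: C(16,7) = 11440.
The complement is exactly 7 pitchers: C(8,7)·C(8,0) = 8.
Probability = 1 − 8/11440 = 11432/11440 = 1429/1430.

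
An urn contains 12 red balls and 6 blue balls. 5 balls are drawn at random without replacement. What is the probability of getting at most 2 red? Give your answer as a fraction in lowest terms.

There are C(18,5) = 8568 ways to choose the 5.
Favorable selections (at most 2 red): C(12,0)·C(6,5) + C(12,1)·C(6,4) + C(12,2)·C(6,3) = 6 + 180 + 1320 = 1506.
Probability = 1506/8568 = 251/1428.

251/1428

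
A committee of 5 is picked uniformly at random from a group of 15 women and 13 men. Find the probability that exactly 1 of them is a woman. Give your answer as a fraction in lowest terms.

Total number of selections: C(28,5) = 98280.
Selections with exactly 1 woman: choose 1 of the 15 women and 4 of the 13 men, C(15,1)·C(13,4) = 15·715 = 10725.
Probability = 10725/98280 = 55/504.

55/504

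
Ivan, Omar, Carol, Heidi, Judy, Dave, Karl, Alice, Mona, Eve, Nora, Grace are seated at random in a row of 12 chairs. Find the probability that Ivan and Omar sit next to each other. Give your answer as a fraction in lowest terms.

There are 12! = 479001600 arrangements.
Treat Ivan and Omar as a block: 11! arrangements of the blocks × 2 orders within the block = 2·39916800 = 79833600.
Probability = 79833600/479001600 = 1/6.

1/6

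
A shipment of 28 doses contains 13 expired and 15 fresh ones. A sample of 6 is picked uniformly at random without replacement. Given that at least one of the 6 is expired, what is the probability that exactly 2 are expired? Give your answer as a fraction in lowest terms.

234/817

Work in counts. Selections with at least one expired: C(28,6) − C(15,6) = 376740 − 5005 = 371735.
Of those, selections where exactly 2 are expired: C(13,2)·C(15,4) = 78·1365 = 106470.
Conditional probability = 106470/371735 = 234/817.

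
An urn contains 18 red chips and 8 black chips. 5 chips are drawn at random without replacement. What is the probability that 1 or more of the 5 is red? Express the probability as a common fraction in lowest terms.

There are C(26,5) = 65780 ways to choose the 5.
The complement is all 5 are black: C(8,5) = 56.
Probability = 1 − 56/65780 = 65724/65780 = 16431/16445.

16431/16445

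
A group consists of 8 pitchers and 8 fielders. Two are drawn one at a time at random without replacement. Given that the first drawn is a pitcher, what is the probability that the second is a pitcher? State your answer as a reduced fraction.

After removing one pitcher, 15 remain: 7 pitchers and 8 fielders.
So the probability the next is a pitcher is 7/15.

7/15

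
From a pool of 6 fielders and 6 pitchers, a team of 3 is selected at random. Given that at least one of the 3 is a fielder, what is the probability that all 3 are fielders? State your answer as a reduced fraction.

1/10

Work in counts. Selections with at least one fielder: C(12,3) − C(6,3) = 220 − 20 = 200.
Of those, selections where all 3 are fielders: C(6,3) = 20.
Conditional probability = 20/200 = 1/10.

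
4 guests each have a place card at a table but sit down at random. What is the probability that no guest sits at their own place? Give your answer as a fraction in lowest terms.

3/8

There are 4! = 24 seatings.
By inclusion-exclusion, seatings with no fixed points: C(4,0)·4! − C(4,1)·3! + C(4,2)·2! − C(4,3)·1! + C(4,4)·0! = 9.
Probability = 9/24 = 3/8.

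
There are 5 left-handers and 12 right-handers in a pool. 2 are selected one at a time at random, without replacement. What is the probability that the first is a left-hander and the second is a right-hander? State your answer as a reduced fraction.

Multiply the conditional probabilities at each draw: 5/17 · 12/16 = 60/272 = 15/68.

15/68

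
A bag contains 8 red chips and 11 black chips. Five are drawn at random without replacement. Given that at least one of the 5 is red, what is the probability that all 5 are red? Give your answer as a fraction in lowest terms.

Work in counts. Selections with at least one red: C(19,5) − C(11,5) = 11628 − 462 = 11166.
Of those, selections where all 5 are red: C(8,5) = 56.
Conditional probability = 56/11166 = 28/5583.

28/5583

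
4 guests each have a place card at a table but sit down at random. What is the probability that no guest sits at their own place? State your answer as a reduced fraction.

3/8

There are 4! = 24 seatings.
By inclusion-exclusion, seatings with no fixed points: C(4,0)·4! − C(4,1)·3! + C(4,2)·2! − C(4,3)·1! + C(4,4)·0! = 9.
Probability = 9/24 = 3/8.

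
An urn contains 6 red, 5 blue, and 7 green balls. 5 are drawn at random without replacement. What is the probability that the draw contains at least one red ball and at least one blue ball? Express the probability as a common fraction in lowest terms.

There are C(18,5) = 8568 possible draws.
By inclusion-exclusion on the complements, draws missing all red or all blue: C(12,5) + C(13,5) − C(7,5) = 792 + 1287 − 21 = 2058.
So draws with at least one of each: 8568 − 2058 = 6510, probability 6510/8568 = 155/204.

155/204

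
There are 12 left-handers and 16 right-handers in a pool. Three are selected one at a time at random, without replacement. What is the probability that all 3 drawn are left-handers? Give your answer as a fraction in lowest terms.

55/819

Multiply the conditional probabilities at each draw: 12/28 · 11/27 · 10/26 = 1320/19656 = 55/819.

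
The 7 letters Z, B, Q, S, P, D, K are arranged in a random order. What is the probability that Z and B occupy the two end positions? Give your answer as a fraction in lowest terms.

There are 7! = 5040 arrangements.
Place Z and B at the ends in 2 ways, arrange the remaining 5 in 5! = 120 ways: 2·120 = 240.
Probability = 240/5040 = 1/21.

1/21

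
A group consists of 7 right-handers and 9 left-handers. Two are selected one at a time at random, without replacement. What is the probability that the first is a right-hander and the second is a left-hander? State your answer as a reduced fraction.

21/80

Multiply the conditional probabilities at each draw: 7/16 · 9/15 = 63/240 = 21/80.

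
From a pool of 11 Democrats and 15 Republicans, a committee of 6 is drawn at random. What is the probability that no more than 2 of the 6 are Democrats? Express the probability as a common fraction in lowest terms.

113/230

There are C(26,6) = 230230 ways to choose the 6.
Favorable selections (no more than 2 Democrats): C(11,0)·C(15,6) + C(11,1)·C(15,5) + C(11,2)·C(15,4) = 5005 + 33033 + 75075 = 113113.
Probability = 113113/230230 = 113/230.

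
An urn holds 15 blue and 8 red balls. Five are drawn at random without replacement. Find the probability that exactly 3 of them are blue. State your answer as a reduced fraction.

There are C(23,5) = 33649 ways to choose 5 from 23.
Selections with exactly 3 blue: choose 3 of the 15 blue and 2 of the 8 red, C(15,3)·C(8,2) = 455·28 = 12740.
Probability = 12740/33649 = 1820/4807.

1820/4807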